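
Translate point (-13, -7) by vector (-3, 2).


Translation: (x+dx, y+dy) = (-13+-3, -7+2) = (-16, -5)

(-16, -5)


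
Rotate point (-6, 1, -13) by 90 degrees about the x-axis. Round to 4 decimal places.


x' = -6
y' = 1*cos(90) - -13*sin(90) = 13
z' = 1*sin(90) + -13*cos(90) = 1

(-6, 13, 1)


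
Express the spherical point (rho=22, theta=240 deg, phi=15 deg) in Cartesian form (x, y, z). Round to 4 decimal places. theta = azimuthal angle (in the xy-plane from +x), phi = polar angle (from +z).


x = 22 * sin(15) * cos(240) = -2.847
y = 22 * sin(15) * sin(240) = -4.9312
z = 22 * cos(15) = 21.2504

(-2.847, -4.9312, 21.2504)


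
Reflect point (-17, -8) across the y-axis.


Reflection across y-axis: (x, y) -> (-x, y)
(-17, -8) -> (17, -8)

(17, -8)


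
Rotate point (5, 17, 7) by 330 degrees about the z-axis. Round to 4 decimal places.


x' = 5*cos(330) - 17*sin(330) = 12.8301
y' = 5*sin(330) + 17*cos(330) = 12.2224
z' = 7

(12.8301, 12.2224, 7)


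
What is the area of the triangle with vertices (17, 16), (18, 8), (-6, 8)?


Area = |x1(y2-y3) + x2(y3-y1) + x3(y1-y2)| / 2
= |17*(8-8) + 18*(8-16) + -6*(16-8)| / 2
= 96

96


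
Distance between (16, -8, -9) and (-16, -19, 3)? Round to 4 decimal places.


d = sqrt((-16-16)^2 + (-19--8)^2 + (3--9)^2) = 35.9026

35.9026


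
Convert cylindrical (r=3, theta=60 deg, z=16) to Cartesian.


x = 3 * cos(60) = 1.5
y = 3 * sin(60) = 2.5981
z = 16

(1.5, 2.5981, 16)


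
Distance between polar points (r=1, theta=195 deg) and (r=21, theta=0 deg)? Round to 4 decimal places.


d = sqrt(r1^2 + r2^2 - 2*r1*r2*cos(t2-t1))
d = sqrt(1^2 + 21^2 - 2*1*21*cos(0-195)) = 21.9675

21.9675


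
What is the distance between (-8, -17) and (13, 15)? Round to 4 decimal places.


d = sqrt((13--8)^2 + (15--17)^2) = 38.2753

38.2753


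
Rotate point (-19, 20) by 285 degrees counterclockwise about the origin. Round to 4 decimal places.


x' = -19*cos(285) - 20*sin(285) = 14.401
y' = -19*sin(285) + 20*cos(285) = 23.529

(14.401, 23.529)


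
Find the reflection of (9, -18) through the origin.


Reflection through origin: (x, y) -> (-x, -y)
(9, -18) -> (-9, 18)

(-9, 18)


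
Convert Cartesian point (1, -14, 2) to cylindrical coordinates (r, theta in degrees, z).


r = sqrt(1^2 + (-14)^2) = 14.0357
theta = atan2(-14, 1) = 274.0856 deg
z = 2

r = 14.0357, theta = 274.0856 deg, z = 2


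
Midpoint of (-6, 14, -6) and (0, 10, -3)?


Midpoint = ((-6+0)/2, (14+10)/2, (-6+-3)/2) = (-3, 12, -4.5)

(-3, 12, -4.5)


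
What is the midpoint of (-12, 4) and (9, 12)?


Midpoint = ((-12+9)/2, (4+12)/2) = (-1.5, 8)

(-1.5, 8)


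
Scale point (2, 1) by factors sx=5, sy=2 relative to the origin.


Scaling: (x*sx, y*sy) = (2*5, 1*2) = (10, 2)

(10, 2)


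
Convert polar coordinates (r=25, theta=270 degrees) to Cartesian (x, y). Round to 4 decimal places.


x = 25 * cos(270) = 0
y = 25 * sin(270) = -25

(0, -25)


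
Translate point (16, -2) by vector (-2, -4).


Translation: (x+dx, y+dy) = (16+-2, -2+-4) = (14, -6)

(14, -6)


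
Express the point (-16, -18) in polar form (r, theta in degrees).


r = sqrt((-16)^2 + (-18)^2) = 24.0832
theta = atan2(-18, -16) = 228.3665 degrees

r = 24.0832, theta = 228.3665 degrees


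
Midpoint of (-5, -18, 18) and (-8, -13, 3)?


Midpoint = ((-5+-8)/2, (-18+-13)/2, (18+3)/2) = (-6.5, -15.5, 10.5)

(-6.5, -15.5, 10.5)


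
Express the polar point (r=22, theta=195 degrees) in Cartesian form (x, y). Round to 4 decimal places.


x = 22 * cos(195) = -21.2504
y = 22 * sin(195) = -5.694

(-21.2504, -5.694)


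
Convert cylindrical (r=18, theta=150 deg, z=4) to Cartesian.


x = 18 * cos(150) = -15.5885
y = 18 * sin(150) = 9
z = 4

(-15.5885, 9, 4)


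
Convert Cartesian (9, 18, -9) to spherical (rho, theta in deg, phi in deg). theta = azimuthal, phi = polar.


rho = sqrt(9^2 + 18^2 + (-9)^2) = 22.0454
theta = atan2(18, 9) = 63.4349 deg
phi = acos(-9/22.0454) = 114.0948 deg

rho = 22.0454, theta = 63.4349 deg, phi = 114.0948 deg


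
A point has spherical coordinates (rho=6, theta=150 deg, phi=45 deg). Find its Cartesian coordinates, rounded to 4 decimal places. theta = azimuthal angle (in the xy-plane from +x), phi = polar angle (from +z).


x = 6 * sin(45) * cos(150) = -3.6742
y = 6 * sin(45) * sin(150) = 2.1213
z = 6 * cos(45) = 4.2426

(-3.6742, 2.1213, 4.2426)


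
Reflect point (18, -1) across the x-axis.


Reflection across x-axis: (x, y) -> (x, -y)
(18, -1) -> (18, 1)

(18, 1)


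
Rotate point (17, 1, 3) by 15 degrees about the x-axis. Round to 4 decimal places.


x' = 17
y' = 1*cos(15) - 3*sin(15) = 0.1895
z' = 1*sin(15) + 3*cos(15) = 3.1566

(17, 0.1895, 3.1566)


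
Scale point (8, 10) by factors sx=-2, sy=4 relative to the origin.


Scaling: (x*sx, y*sy) = (8*-2, 10*4) = (-16, 40)

(-16, 40)


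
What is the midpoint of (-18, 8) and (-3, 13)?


Midpoint = ((-18+-3)/2, (8+13)/2) = (-10.5, 10.5)

(-10.5, 10.5)


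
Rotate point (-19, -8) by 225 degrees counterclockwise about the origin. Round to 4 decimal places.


x' = -19*cos(225) - -8*sin(225) = 7.7782
y' = -19*sin(225) + -8*cos(225) = 19.0919

(7.7782, 19.0919)


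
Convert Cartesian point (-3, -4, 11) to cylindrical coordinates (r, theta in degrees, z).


r = sqrt((-3)^2 + (-4)^2) = 5
theta = atan2(-4, -3) = 233.1301 deg
z = 11

r = 5, theta = 233.1301 deg, z = 11


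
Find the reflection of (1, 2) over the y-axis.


Reflection across y-axis: (x, y) -> (-x, y)
(1, 2) -> (-1, 2)

(-1, 2)


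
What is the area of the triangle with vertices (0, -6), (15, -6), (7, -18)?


Area = |x1(y2-y3) + x2(y3-y1) + x3(y1-y2)| / 2
= |0*(-6--18) + 15*(-18--6) + 7*(-6--6)| / 2
= 90

90


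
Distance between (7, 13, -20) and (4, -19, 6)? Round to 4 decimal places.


d = sqrt((4-7)^2 + (-19-13)^2 + (6--20)^2) = 41.3401

41.3401


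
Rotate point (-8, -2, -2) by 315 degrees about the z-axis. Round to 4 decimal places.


x' = -8*cos(315) - -2*sin(315) = -7.0711
y' = -8*sin(315) + -2*cos(315) = 4.2426
z' = -2

(-7.0711, 4.2426, -2)


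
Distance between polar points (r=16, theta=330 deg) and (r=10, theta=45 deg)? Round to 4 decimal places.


d = sqrt(r1^2 + r2^2 - 2*r1*r2*cos(t2-t1))
d = sqrt(16^2 + 10^2 - 2*16*10*cos(45-330)) = 16.5281

16.5281


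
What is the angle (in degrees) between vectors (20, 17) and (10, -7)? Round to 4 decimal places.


dot = 20*10 + 17*-7 = 81
|u| = 26.2488, |v| = 12.2066
cos(angle) = 0.2528
angle = 75.3566 degrees

75.3566 degrees


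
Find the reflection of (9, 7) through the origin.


Reflection through origin: (x, y) -> (-x, -y)
(9, 7) -> (-9, -7)

(-9, -7)


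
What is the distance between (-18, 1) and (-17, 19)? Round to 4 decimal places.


d = sqrt((-17--18)^2 + (19-1)^2) = 18.0278

18.0278


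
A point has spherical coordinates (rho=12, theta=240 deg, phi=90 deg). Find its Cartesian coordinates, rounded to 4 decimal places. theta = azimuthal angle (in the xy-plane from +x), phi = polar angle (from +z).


x = 12 * sin(90) * cos(240) = -6
y = 12 * sin(90) * sin(240) = -10.3923
z = 12 * cos(90) = 0

(-6, -10.3923, 0)


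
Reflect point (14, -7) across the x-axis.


Reflection across x-axis: (x, y) -> (x, -y)
(14, -7) -> (14, 7)

(14, 7)


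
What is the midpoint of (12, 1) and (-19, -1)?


Midpoint = ((12+-19)/2, (1+-1)/2) = (-3.5, 0)

(-3.5, 0)


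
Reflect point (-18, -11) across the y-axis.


Reflection across y-axis: (x, y) -> (-x, y)
(-18, -11) -> (18, -11)

(18, -11)


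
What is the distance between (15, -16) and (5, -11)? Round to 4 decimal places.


d = sqrt((5-15)^2 + (-11--16)^2) = 11.1803

11.1803


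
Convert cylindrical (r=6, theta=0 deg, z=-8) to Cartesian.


x = 6 * cos(0) = 6
y = 6 * sin(0) = 0
z = -8

(6, 0, -8)


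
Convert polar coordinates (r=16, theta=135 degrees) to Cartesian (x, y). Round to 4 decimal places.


x = 16 * cos(135) = -11.3137
y = 16 * sin(135) = 11.3137

(-11.3137, 11.3137)


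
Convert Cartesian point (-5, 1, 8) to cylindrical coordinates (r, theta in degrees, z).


r = sqrt((-5)^2 + 1^2) = 5.099
theta = atan2(1, -5) = 168.6901 deg
z = 8

r = 5.099, theta = 168.6901 deg, z = 8


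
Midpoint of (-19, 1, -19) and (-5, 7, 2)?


Midpoint = ((-19+-5)/2, (1+7)/2, (-19+2)/2) = (-12, 4, -8.5)

(-12, 4, -8.5)


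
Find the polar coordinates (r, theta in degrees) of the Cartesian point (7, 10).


r = sqrt(7^2 + 10^2) = 12.2066
theta = atan2(10, 7) = 55.008 degrees

r = 12.2066, theta = 55.008 degrees


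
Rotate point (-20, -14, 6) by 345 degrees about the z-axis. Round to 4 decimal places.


x' = -20*cos(345) - -14*sin(345) = -22.942
y' = -20*sin(345) + -14*cos(345) = -8.3466
z' = 6

(-22.942, -8.3466, 6)


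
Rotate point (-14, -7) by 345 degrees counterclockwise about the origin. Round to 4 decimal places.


x' = -14*cos(345) - -7*sin(345) = -15.3347
y' = -14*sin(345) + -7*cos(345) = -3.138

(-15.3347, -3.138)


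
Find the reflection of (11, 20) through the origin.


Reflection through origin: (x, y) -> (-x, -y)
(11, 20) -> (-11, -20)

(-11, -20)


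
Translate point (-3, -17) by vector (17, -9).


Translation: (x+dx, y+dy) = (-3+17, -17+-9) = (14, -26)

(14, -26)


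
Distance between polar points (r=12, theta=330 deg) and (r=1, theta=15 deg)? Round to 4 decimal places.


d = sqrt(r1^2 + r2^2 - 2*r1*r2*cos(t2-t1))
d = sqrt(12^2 + 1^2 - 2*12*1*cos(15-330)) = 11.315

11.315


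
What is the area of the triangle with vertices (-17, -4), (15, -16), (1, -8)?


Area = |x1(y2-y3) + x2(y3-y1) + x3(y1-y2)| / 2
= |-17*(-16--8) + 15*(-8--4) + 1*(-4--16)| / 2
= 44

44


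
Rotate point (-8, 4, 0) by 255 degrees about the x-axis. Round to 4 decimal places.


x' = -8
y' = 4*cos(255) - 0*sin(255) = -1.0353
z' = 4*sin(255) + 0*cos(255) = -3.8637

(-8, -1.0353, -3.8637)


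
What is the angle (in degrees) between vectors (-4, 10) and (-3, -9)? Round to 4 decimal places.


dot = -4*-3 + 10*-9 = -78
|u| = 10.7703, |v| = 9.4868
cos(angle) = -0.7634
angle = 139.7636 degrees

139.7636 degrees


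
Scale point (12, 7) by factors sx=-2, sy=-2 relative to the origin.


Scaling: (x*sx, y*sy) = (12*-2, 7*-2) = (-24, -14)

(-24, -14)


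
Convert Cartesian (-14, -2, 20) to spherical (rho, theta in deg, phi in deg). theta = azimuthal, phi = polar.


rho = sqrt((-14)^2 + (-2)^2 + 20^2) = 24.4949
theta = atan2(-2, -14) = 188.1301 deg
phi = acos(20/24.4949) = 35.2644 deg

rho = 24.4949, theta = 188.1301 deg, phi = 35.2644 deg


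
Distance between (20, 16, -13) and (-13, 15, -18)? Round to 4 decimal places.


d = sqrt((-13-20)^2 + (15-16)^2 + (-18--13)^2) = 33.3916

33.3916


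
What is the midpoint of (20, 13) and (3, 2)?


Midpoint = ((20+3)/2, (13+2)/2) = (11.5, 7.5)

(11.5, 7.5)


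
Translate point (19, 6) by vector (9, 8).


Translation: (x+dx, y+dy) = (19+9, 6+8) = (28, 14)

(28, 14)


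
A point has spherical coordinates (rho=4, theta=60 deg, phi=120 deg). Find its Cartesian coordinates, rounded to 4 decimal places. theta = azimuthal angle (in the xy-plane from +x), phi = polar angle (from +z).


x = 4 * sin(120) * cos(60) = 1.7321
y = 4 * sin(120) * sin(60) = 3
z = 4 * cos(120) = -2

(1.7321, 3, -2)


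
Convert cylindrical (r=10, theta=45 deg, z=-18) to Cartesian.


x = 10 * cos(45) = 7.0711
y = 10 * sin(45) = 7.0711
z = -18

(7.0711, 7.0711, -18)


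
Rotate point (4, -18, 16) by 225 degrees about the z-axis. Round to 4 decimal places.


x' = 4*cos(225) - -18*sin(225) = -15.5563
y' = 4*sin(225) + -18*cos(225) = 9.8995
z' = 16

(-15.5563, 9.8995, 16)


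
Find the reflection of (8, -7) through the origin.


Reflection through origin: (x, y) -> (-x, -y)
(8, -7) -> (-8, 7)

(-8, 7)


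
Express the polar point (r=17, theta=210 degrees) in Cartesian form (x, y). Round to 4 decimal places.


x = 17 * cos(210) = -14.7224
y = 17 * sin(210) = -8.5

(-14.7224, -8.5)


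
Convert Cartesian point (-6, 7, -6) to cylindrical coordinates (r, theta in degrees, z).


r = sqrt((-6)^2 + 7^2) = 9.2195
theta = atan2(7, -6) = 130.6013 deg
z = -6

r = 9.2195, theta = 130.6013 deg, z = -6


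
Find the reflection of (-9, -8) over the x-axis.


Reflection across x-axis: (x, y) -> (x, -y)
(-9, -8) -> (-9, 8)

(-9, 8)


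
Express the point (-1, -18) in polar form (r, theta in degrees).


r = sqrt((-1)^2 + (-18)^2) = 18.0278
theta = atan2(-18, -1) = 266.8202 degrees

r = 18.0278, theta = 266.8202 degrees


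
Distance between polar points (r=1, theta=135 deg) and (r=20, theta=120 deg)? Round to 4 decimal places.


d = sqrt(r1^2 + r2^2 - 2*r1*r2*cos(t2-t1))
d = sqrt(1^2 + 20^2 - 2*1*20*cos(120-135)) = 19.0358

19.0358


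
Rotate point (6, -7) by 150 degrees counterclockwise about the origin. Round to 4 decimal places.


x' = 6*cos(150) - -7*sin(150) = -1.6962
y' = 6*sin(150) + -7*cos(150) = 9.0622

(-1.6962, 9.0622)


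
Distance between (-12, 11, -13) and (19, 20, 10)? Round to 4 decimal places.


d = sqrt((19--12)^2 + (20-11)^2 + (10--13)^2) = 39.6358

39.6358


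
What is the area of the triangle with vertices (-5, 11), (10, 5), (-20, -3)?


Area = |x1(y2-y3) + x2(y3-y1) + x3(y1-y2)| / 2
= |-5*(5--3) + 10*(-3-11) + -20*(11-5)| / 2
= 150

150


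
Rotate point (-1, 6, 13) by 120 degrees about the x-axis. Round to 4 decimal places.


x' = -1
y' = 6*cos(120) - 13*sin(120) = -14.2583
z' = 6*sin(120) + 13*cos(120) = -1.3038

(-1, -14.2583, -1.3038)


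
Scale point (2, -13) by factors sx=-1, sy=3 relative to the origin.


Scaling: (x*sx, y*sy) = (2*-1, -13*3) = (-2, -39)

(-2, -39)


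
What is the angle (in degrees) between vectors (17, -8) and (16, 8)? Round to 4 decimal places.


dot = 17*16 + -8*8 = 208
|u| = 18.7883, |v| = 17.8885
cos(angle) = 0.6189
angle = 51.7662 degrees

51.7662 degrees


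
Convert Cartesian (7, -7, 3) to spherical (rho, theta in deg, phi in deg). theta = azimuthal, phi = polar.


rho = sqrt(7^2 + (-7)^2 + 3^2) = 10.3441
theta = atan2(-7, 7) = 315 deg
phi = acos(3/10.3441) = 73.1408 deg

rho = 10.3441, theta = 315 deg, phi = 73.1408 deg


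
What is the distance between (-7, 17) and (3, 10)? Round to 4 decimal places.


d = sqrt((3--7)^2 + (10-17)^2) = 12.2066

12.2066


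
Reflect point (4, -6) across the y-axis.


Reflection across y-axis: (x, y) -> (-x, y)
(4, -6) -> (-4, -6)

(-4, -6)


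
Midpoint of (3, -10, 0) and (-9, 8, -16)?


Midpoint = ((3+-9)/2, (-10+8)/2, (0+-16)/2) = (-3, -1, -8)

(-3, -1, -8)


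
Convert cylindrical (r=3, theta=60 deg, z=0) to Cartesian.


x = 3 * cos(60) = 1.5
y = 3 * sin(60) = 2.5981
z = 0

(1.5, 2.5981, 0)


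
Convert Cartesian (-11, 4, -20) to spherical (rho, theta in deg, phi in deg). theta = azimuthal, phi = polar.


rho = sqrt((-11)^2 + 4^2 + (-20)^2) = 23.1733
theta = atan2(4, -11) = 160.0169 deg
phi = acos(-20/23.1733) = 149.6623 deg

rho = 23.1733, theta = 160.0169 deg, phi = 149.6623 deg


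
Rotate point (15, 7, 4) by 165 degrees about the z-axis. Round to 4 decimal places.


x' = 15*cos(165) - 7*sin(165) = -16.3006
y' = 15*sin(165) + 7*cos(165) = -2.8792
z' = 4

(-16.3006, -2.8792, 4)


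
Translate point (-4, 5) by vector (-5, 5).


Translation: (x+dx, y+dy) = (-4+-5, 5+5) = (-9, 10)

(-9, 10)


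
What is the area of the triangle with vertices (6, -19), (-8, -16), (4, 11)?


Area = |x1(y2-y3) + x2(y3-y1) + x3(y1-y2)| / 2
= |6*(-16-11) + -8*(11--19) + 4*(-19--16)| / 2
= 207

207


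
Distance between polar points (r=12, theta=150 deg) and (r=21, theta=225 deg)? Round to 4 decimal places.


d = sqrt(r1^2 + r2^2 - 2*r1*r2*cos(t2-t1))
d = sqrt(12^2 + 21^2 - 2*12*21*cos(225-150)) = 21.3203

21.3203


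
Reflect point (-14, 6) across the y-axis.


Reflection across y-axis: (x, y) -> (-x, y)
(-14, 6) -> (14, 6)

(14, 6)


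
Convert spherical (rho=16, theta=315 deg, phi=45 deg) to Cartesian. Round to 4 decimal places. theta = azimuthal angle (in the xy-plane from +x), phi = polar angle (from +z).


x = 16 * sin(45) * cos(315) = 8
y = 16 * sin(45) * sin(315) = -8
z = 16 * cos(45) = 11.3137

(8, -8, 11.3137)


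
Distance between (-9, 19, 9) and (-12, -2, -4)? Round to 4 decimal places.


d = sqrt((-12--9)^2 + (-2-19)^2 + (-4-9)^2) = 24.8797

24.8797


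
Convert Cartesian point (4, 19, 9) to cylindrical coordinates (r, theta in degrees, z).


r = sqrt(4^2 + 19^2) = 19.4165
theta = atan2(19, 4) = 78.1113 deg
z = 9

r = 19.4165, theta = 78.1113 deg, z = 9


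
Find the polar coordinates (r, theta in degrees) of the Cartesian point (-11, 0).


r = sqrt((-11)^2 + 0^2) = 11
theta = atan2(0, -11) = 180 degrees

r = 11, theta = 180 degrees


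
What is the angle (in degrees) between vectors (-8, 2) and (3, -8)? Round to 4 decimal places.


dot = -8*3 + 2*-8 = -40
|u| = 8.2462, |v| = 8.544
cos(angle) = -0.5677
angle = 124.5923 degrees

124.5923 degrees


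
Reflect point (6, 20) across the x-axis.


Reflection across x-axis: (x, y) -> (x, -y)
(6, 20) -> (6, -20)

(6, -20)


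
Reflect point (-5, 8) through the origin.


Reflection through origin: (x, y) -> (-x, -y)
(-5, 8) -> (5, -8)

(5, -8)


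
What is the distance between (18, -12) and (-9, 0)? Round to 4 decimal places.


d = sqrt((-9-18)^2 + (0--12)^2) = 29.5466

29.5466


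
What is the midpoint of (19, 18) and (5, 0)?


Midpoint = ((19+5)/2, (18+0)/2) = (12, 9)

(12, 9)


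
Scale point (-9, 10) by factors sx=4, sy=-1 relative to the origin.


Scaling: (x*sx, y*sy) = (-9*4, 10*-1) = (-36, -10)

(-36, -10)


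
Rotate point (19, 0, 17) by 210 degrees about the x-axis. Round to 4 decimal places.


x' = 19
y' = 0*cos(210) - 17*sin(210) = 8.5
z' = 0*sin(210) + 17*cos(210) = -14.7224

(19, 8.5, -14.7224)


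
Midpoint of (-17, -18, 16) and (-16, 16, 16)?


Midpoint = ((-17+-16)/2, (-18+16)/2, (16+16)/2) = (-16.5, -1, 16)

(-16.5, -1, 16)


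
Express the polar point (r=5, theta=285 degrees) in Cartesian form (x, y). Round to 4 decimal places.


x = 5 * cos(285) = 1.2941
y = 5 * sin(285) = -4.8296

(1.2941, -4.8296)


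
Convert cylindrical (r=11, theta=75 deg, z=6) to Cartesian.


x = 11 * cos(75) = 2.847
y = 11 * sin(75) = 10.6252
z = 6

(2.847, 10.6252, 6)


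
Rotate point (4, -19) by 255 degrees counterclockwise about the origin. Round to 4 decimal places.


x' = 4*cos(255) - -19*sin(255) = -19.3879
y' = 4*sin(255) + -19*cos(255) = 1.0539

(-19.3879, 1.0539)


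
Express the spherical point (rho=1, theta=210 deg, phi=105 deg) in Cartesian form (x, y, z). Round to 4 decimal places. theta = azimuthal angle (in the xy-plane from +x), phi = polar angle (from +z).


x = 1 * sin(105) * cos(210) = -0.8365
y = 1 * sin(105) * sin(210) = -0.483
z = 1 * cos(105) = -0.2588

(-0.8365, -0.483, -0.2588)


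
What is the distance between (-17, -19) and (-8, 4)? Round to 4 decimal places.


d = sqrt((-8--17)^2 + (4--19)^2) = 24.6982

24.6982


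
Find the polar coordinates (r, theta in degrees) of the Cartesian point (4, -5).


r = sqrt(4^2 + (-5)^2) = 6.4031
theta = atan2(-5, 4) = 308.6598 degrees

r = 6.4031, theta = 308.6598 degrees


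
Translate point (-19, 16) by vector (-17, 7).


Translation: (x+dx, y+dy) = (-19+-17, 16+7) = (-36, 23)

(-36, 23)


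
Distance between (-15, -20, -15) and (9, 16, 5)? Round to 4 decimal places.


d = sqrt((9--15)^2 + (16--20)^2 + (5--15)^2) = 47.6655

47.6655


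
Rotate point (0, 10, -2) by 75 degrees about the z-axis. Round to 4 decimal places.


x' = 0*cos(75) - 10*sin(75) = -9.6593
y' = 0*sin(75) + 10*cos(75) = 2.5882
z' = -2

(-9.6593, 2.5882, -2)


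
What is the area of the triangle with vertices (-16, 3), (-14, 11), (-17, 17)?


Area = |x1(y2-y3) + x2(y3-y1) + x3(y1-y2)| / 2
= |-16*(11-17) + -14*(17-3) + -17*(3-11)| / 2
= 18

18


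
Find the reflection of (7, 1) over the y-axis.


Reflection across y-axis: (x, y) -> (-x, y)
(7, 1) -> (-7, 1)

(-7, 1)


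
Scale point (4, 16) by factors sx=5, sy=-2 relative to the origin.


Scaling: (x*sx, y*sy) = (4*5, 16*-2) = (20, -32)

(20, -32)


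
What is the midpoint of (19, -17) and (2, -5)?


Midpoint = ((19+2)/2, (-17+-5)/2) = (10.5, -11)

(10.5, -11)


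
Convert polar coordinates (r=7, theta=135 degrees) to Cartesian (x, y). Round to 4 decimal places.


x = 7 * cos(135) = -4.9497
y = 7 * sin(135) = 4.9497

(-4.9497, 4.9497)


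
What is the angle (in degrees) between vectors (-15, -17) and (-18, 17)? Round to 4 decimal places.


dot = -15*-18 + -17*17 = -19
|u| = 22.6716, |v| = 24.7588
cos(angle) = -0.0338
angle = 91.9398 degrees

91.9398 degrees


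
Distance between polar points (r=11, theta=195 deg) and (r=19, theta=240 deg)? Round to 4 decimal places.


d = sqrt(r1^2 + r2^2 - 2*r1*r2*cos(t2-t1))
d = sqrt(11^2 + 19^2 - 2*11*19*cos(240-195)) = 13.6539

13.6539


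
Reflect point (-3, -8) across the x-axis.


Reflection across x-axis: (x, y) -> (x, -y)
(-3, -8) -> (-3, 8)

(-3, 8)


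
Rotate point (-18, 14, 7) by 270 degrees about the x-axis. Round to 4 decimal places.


x' = -18
y' = 14*cos(270) - 7*sin(270) = 7
z' = 14*sin(270) + 7*cos(270) = -14

(-18, 7, -14)


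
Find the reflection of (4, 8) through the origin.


Reflection through origin: (x, y) -> (-x, -y)
(4, 8) -> (-4, -8)

(-4, -8)


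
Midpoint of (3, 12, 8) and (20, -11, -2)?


Midpoint = ((3+20)/2, (12+-11)/2, (8+-2)/2) = (11.5, 0.5, 3)

(11.5, 0.5, 3)


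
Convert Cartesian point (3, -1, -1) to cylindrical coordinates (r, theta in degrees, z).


r = sqrt(3^2 + (-1)^2) = 3.1623
theta = atan2(-1, 3) = 341.5651 deg
z = -1

r = 3.1623, theta = 341.5651 deg, z = -1


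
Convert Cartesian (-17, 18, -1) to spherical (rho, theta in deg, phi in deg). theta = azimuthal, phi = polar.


rho = sqrt((-17)^2 + 18^2 + (-1)^2) = 24.779
theta = atan2(18, -17) = 133.3634 deg
phi = acos(-1/24.779) = 92.3129 deg

rho = 24.779, theta = 133.3634 deg, phi = 92.3129 deg


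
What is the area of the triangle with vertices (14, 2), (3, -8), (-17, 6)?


Area = |x1(y2-y3) + x2(y3-y1) + x3(y1-y2)| / 2
= |14*(-8-6) + 3*(6-2) + -17*(2--8)| / 2
= 177

177


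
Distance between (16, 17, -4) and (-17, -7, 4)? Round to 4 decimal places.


d = sqrt((-17-16)^2 + (-7-17)^2 + (4--4)^2) = 41.5812

41.5812


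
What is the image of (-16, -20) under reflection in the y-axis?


Reflection across y-axis: (x, y) -> (-x, y)
(-16, -20) -> (16, -20)

(16, -20)


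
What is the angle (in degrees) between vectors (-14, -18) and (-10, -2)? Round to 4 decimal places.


dot = -14*-10 + -18*-2 = 176
|u| = 22.8035, |v| = 10.198
cos(angle) = 0.7568
angle = 40.8151 degrees

40.8151 degrees


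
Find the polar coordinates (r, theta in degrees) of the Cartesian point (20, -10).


r = sqrt(20^2 + (-10)^2) = 22.3607
theta = atan2(-10, 20) = 333.4349 degrees

r = 22.3607, theta = 333.4349 degrees


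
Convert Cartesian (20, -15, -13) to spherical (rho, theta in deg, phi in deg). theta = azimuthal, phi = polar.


rho = sqrt(20^2 + (-15)^2 + (-13)^2) = 28.178
theta = atan2(-15, 20) = 323.1301 deg
phi = acos(-13/28.178) = 117.4744 deg

rho = 28.178, theta = 323.1301 deg, phi = 117.4744 deg


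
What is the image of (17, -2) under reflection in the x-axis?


Reflection across x-axis: (x, y) -> (x, -y)
(17, -2) -> (17, 2)

(17, 2)


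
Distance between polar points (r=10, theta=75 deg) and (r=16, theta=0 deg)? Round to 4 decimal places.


d = sqrt(r1^2 + r2^2 - 2*r1*r2*cos(t2-t1))
d = sqrt(10^2 + 16^2 - 2*10*16*cos(0-75)) = 16.5281

16.5281


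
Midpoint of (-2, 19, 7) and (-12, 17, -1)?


Midpoint = ((-2+-12)/2, (19+17)/2, (7+-1)/2) = (-7, 18, 3)

(-7, 18, 3)


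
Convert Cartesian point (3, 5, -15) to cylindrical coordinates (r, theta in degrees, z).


r = sqrt(3^2 + 5^2) = 5.831
theta = atan2(5, 3) = 59.0362 deg
z = -15

r = 5.831, theta = 59.0362 deg, z = -15


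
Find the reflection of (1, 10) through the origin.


Reflection through origin: (x, y) -> (-x, -y)
(1, 10) -> (-1, -10)

(-1, -10)


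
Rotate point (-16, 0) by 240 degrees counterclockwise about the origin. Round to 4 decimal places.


x' = -16*cos(240) - 0*sin(240) = 8
y' = -16*sin(240) + 0*cos(240) = 13.8564

(8, 13.8564)


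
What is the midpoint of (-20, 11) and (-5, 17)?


Midpoint = ((-20+-5)/2, (11+17)/2) = (-12.5, 14)

(-12.5, 14)


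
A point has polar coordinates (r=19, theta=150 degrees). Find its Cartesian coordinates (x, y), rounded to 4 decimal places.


x = 19 * cos(150) = -16.4545
y = 19 * sin(150) = 9.5

(-16.4545, 9.5)


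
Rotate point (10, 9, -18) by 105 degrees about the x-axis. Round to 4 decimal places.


x' = 10
y' = 9*cos(105) - -18*sin(105) = 15.0573
z' = 9*sin(105) + -18*cos(105) = 13.3521

(10, 15.0573, 13.3521)


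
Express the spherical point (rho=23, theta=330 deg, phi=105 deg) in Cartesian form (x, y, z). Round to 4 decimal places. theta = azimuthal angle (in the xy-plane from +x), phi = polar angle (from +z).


x = 23 * sin(105) * cos(330) = 19.2399
y = 23 * sin(105) * sin(330) = -11.1081
z = 23 * cos(105) = -5.9528

(19.2399, -11.1081, -5.9528)


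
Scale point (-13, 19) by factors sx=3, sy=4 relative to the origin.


Scaling: (x*sx, y*sy) = (-13*3, 19*4) = (-39, 76)

(-39, 76)


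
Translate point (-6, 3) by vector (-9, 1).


Translation: (x+dx, y+dy) = (-6+-9, 3+1) = (-15, 4)

(-15, 4)


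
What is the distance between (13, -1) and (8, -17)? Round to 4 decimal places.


d = sqrt((8-13)^2 + (-17--1)^2) = 16.7631

16.7631


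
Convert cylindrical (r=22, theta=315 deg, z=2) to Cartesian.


x = 22 * cos(315) = 15.5563
y = 22 * sin(315) = -15.5563
z = 2

(15.5563, -15.5563, 2)


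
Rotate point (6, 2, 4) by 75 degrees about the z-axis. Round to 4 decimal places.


x' = 6*cos(75) - 2*sin(75) = -0.3789
y' = 6*sin(75) + 2*cos(75) = 6.3132
z' = 4

(-0.3789, 6.3132, 4)


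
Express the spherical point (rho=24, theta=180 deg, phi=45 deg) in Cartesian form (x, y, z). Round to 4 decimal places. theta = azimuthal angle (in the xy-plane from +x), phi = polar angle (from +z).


x = 24 * sin(45) * cos(180) = -16.9706
y = 24 * sin(45) * sin(180) = 0
z = 24 * cos(45) = 16.9706

(-16.9706, 0, 16.9706)


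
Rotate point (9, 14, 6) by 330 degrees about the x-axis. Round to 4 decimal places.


x' = 9
y' = 14*cos(330) - 6*sin(330) = 15.1244
z' = 14*sin(330) + 6*cos(330) = -1.8038

(9, 15.1244, -1.8038)


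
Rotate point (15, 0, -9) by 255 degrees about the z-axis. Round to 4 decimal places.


x' = 15*cos(255) - 0*sin(255) = -3.8823
y' = 15*sin(255) + 0*cos(255) = -14.4889
z' = -9

(-3.8823, -14.4889, -9)


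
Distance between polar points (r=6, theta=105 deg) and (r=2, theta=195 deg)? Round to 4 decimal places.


d = sqrt(r1^2 + r2^2 - 2*r1*r2*cos(t2-t1))
d = sqrt(6^2 + 2^2 - 2*6*2*cos(195-105)) = 6.3246

6.3246


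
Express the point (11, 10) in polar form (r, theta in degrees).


r = sqrt(11^2 + 10^2) = 14.8661
theta = atan2(10, 11) = 42.2737 degrees

r = 14.8661, theta = 42.2737 degrees


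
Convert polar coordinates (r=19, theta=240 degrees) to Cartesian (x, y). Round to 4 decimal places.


x = 19 * cos(240) = -9.5
y = 19 * sin(240) = -16.4545

(-9.5, -16.4545)


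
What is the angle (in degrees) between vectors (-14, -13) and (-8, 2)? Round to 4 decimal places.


dot = -14*-8 + -13*2 = 86
|u| = 19.105, |v| = 8.2462
cos(angle) = 0.5459
angle = 56.9151 degrees

56.9151 degrees


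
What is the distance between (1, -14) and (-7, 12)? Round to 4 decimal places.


d = sqrt((-7-1)^2 + (12--14)^2) = 27.2029

27.2029


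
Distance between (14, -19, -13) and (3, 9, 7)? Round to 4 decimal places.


d = sqrt((3-14)^2 + (9--19)^2 + (7--13)^2) = 36.1248

36.1248


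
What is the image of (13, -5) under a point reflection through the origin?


Reflection through origin: (x, y) -> (-x, -y)
(13, -5) -> (-13, 5)

(-13, 5)


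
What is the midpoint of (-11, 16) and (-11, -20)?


Midpoint = ((-11+-11)/2, (16+-20)/2) = (-11, -2)

(-11, -2)


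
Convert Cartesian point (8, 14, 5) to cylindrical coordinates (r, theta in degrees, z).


r = sqrt(8^2 + 14^2) = 16.1245
theta = atan2(14, 8) = 60.2551 deg
z = 5

r = 16.1245, theta = 60.2551 deg, z = 5


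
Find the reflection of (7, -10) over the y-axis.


Reflection across y-axis: (x, y) -> (-x, y)
(7, -10) -> (-7, -10)

(-7, -10)


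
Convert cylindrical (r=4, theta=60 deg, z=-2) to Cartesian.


x = 4 * cos(60) = 2
y = 4 * sin(60) = 3.4641
z = -2

(2, 3.4641, -2)


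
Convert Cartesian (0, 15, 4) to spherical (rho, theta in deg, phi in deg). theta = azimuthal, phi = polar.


rho = sqrt(0^2 + 15^2 + 4^2) = 15.5242
theta = atan2(15, 0) = 90 deg
phi = acos(4/15.5242) = 75.0686 deg

rho = 15.5242, theta = 90 deg, phi = 75.0686 deg


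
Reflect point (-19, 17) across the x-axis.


Reflection across x-axis: (x, y) -> (x, -y)
(-19, 17) -> (-19, -17)

(-19, -17)


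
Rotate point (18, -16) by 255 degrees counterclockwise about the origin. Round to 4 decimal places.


x' = 18*cos(255) - -16*sin(255) = -20.1136
y' = 18*sin(255) + -16*cos(255) = -13.2456

(-20.1136, -13.2456)


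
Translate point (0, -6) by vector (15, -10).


Translation: (x+dx, y+dy) = (0+15, -6+-10) = (15, -16)

(15, -16)


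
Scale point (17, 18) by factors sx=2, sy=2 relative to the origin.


Scaling: (x*sx, y*sy) = (17*2, 18*2) = (34, 36)

(34, 36)


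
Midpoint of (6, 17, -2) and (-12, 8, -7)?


Midpoint = ((6+-12)/2, (17+8)/2, (-2+-7)/2) = (-3, 12.5, -4.5)

(-3, 12.5, -4.5)


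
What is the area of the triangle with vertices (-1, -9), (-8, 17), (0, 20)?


Area = |x1(y2-y3) + x2(y3-y1) + x3(y1-y2)| / 2
= |-1*(17-20) + -8*(20--9) + 0*(-9-17)| / 2
= 114.5

114.5


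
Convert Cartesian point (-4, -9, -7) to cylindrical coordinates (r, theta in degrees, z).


r = sqrt((-4)^2 + (-9)^2) = 9.8489
theta = atan2(-9, -4) = 246.0375 deg
z = -7

r = 9.8489, theta = 246.0375 deg, z = -7


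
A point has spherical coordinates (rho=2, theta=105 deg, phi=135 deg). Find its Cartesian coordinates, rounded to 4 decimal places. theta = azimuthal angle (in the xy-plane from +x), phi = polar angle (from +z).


x = 2 * sin(135) * cos(105) = -0.366
y = 2 * sin(135) * sin(105) = 1.366
z = 2 * cos(135) = -1.4142

(-0.366, 1.366, -1.4142)


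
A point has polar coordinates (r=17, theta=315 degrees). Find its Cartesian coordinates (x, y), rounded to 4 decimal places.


x = 17 * cos(315) = 12.0208
y = 17 * sin(315) = -12.0208

(12.0208, -12.0208)


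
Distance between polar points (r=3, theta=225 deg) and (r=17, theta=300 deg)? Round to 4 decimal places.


d = sqrt(r1^2 + r2^2 - 2*r1*r2*cos(t2-t1))
d = sqrt(3^2 + 17^2 - 2*3*17*cos(300-225)) = 16.4803

16.4803


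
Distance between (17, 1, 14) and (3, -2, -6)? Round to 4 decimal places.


d = sqrt((3-17)^2 + (-2-1)^2 + (-6-14)^2) = 24.5967

24.5967


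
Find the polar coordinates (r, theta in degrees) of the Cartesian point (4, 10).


r = sqrt(4^2 + 10^2) = 10.7703
theta = atan2(10, 4) = 68.1986 degrees

r = 10.7703, theta = 68.1986 degrees


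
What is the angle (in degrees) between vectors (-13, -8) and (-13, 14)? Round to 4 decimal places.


dot = -13*-13 + -8*14 = 57
|u| = 15.2643, |v| = 19.105
cos(angle) = 0.1955
angle = 78.7286 degrees

78.7286 degrees


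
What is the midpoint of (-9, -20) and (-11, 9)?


Midpoint = ((-9+-11)/2, (-20+9)/2) = (-10, -5.5)

(-10, -5.5)


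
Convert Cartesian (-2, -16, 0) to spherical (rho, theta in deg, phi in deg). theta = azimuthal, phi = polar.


rho = sqrt((-2)^2 + (-16)^2 + 0^2) = 16.1245
theta = atan2(-16, -2) = 262.875 deg
phi = acos(0/16.1245) = 90 deg

rho = 16.1245, theta = 262.875 deg, phi = 90 deg


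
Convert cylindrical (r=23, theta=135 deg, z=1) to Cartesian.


x = 23 * cos(135) = -16.2635
y = 23 * sin(135) = 16.2635
z = 1

(-16.2635, 16.2635, 1)


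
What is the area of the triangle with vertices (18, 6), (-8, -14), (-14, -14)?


Area = |x1(y2-y3) + x2(y3-y1) + x3(y1-y2)| / 2
= |18*(-14--14) + -8*(-14-6) + -14*(6--14)| / 2
= 60

60


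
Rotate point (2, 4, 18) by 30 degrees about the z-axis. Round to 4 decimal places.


x' = 2*cos(30) - 4*sin(30) = -0.2679
y' = 2*sin(30) + 4*cos(30) = 4.4641
z' = 18

(-0.2679, 4.4641, 18)


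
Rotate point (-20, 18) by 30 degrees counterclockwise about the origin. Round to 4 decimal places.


x' = -20*cos(30) - 18*sin(30) = -26.3205
y' = -20*sin(30) + 18*cos(30) = 5.5885

(-26.3205, 5.5885)


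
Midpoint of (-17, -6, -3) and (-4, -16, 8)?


Midpoint = ((-17+-4)/2, (-6+-16)/2, (-3+8)/2) = (-10.5, -11, 2.5)

(-10.5, -11, 2.5)


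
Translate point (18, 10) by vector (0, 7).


Translation: (x+dx, y+dy) = (18+0, 10+7) = (18, 17)

(18, 17)


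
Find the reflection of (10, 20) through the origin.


Reflection through origin: (x, y) -> (-x, -y)
(10, 20) -> (-10, -20)

(-10, -20)


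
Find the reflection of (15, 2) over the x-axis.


Reflection across x-axis: (x, y) -> (x, -y)
(15, 2) -> (15, -2)

(15, -2)


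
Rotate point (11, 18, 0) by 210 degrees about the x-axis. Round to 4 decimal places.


x' = 11
y' = 18*cos(210) - 0*sin(210) = -15.5885
z' = 18*sin(210) + 0*cos(210) = -9

(11, -15.5885, -9)


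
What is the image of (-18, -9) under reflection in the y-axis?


Reflection across y-axis: (x, y) -> (-x, y)
(-18, -9) -> (18, -9)

(18, -9)


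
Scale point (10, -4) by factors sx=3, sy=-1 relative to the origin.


Scaling: (x*sx, y*sy) = (10*3, -4*-1) = (30, 4)

(30, 4)


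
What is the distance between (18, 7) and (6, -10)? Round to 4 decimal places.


d = sqrt((6-18)^2 + (-10-7)^2) = 20.8087

20.8087


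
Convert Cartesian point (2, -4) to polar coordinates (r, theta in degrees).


r = sqrt(2^2 + (-4)^2) = 4.4721
theta = atan2(-4, 2) = 296.5651 degrees

r = 4.4721, theta = 296.5651 degrees


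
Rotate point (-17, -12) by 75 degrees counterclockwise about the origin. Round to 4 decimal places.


x' = -17*cos(75) - -12*sin(75) = 7.1912
y' = -17*sin(75) + -12*cos(75) = -19.5266

(7.1912, -19.5266)


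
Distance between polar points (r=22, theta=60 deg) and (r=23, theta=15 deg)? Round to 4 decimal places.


d = sqrt(r1^2 + r2^2 - 2*r1*r2*cos(t2-t1))
d = sqrt(22^2 + 23^2 - 2*22*23*cos(15-60)) = 17.2455

17.2455


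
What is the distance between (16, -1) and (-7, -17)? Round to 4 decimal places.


d = sqrt((-7-16)^2 + (-17--1)^2) = 28.0179

28.0179


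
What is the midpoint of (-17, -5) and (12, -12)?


Midpoint = ((-17+12)/2, (-5+-12)/2) = (-2.5, -8.5)

(-2.5, -8.5)


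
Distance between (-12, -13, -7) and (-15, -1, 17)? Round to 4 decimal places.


d = sqrt((-15--12)^2 + (-1--13)^2 + (17--7)^2) = 27

27


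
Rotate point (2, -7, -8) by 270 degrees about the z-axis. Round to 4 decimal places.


x' = 2*cos(270) - -7*sin(270) = -7
y' = 2*sin(270) + -7*cos(270) = -2
z' = -8

(-7, -2, -8)


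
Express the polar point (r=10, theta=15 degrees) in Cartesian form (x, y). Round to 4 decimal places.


x = 10 * cos(15) = 9.6593
y = 10 * sin(15) = 2.5882

(9.6593, 2.5882)


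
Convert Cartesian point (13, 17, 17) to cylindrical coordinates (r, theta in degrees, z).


r = sqrt(13^2 + 17^2) = 21.4009
theta = atan2(17, 13) = 52.5946 deg
z = 17

r = 21.4009, theta = 52.5946 deg, z = 17


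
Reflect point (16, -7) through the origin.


Reflection through origin: (x, y) -> (-x, -y)
(16, -7) -> (-16, 7)

(-16, 7)


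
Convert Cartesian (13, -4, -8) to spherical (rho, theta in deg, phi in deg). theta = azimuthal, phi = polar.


rho = sqrt(13^2 + (-4)^2 + (-8)^2) = 15.7797
theta = atan2(-4, 13) = 342.8973 deg
phi = acos(-8/15.7797) = 120.4628 deg

rho = 15.7797, theta = 342.8973 deg, phi = 120.4628 deg


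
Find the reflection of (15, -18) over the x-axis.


Reflection across x-axis: (x, y) -> (x, -y)
(15, -18) -> (15, 18)

(15, 18)


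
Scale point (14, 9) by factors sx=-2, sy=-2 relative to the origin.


Scaling: (x*sx, y*sy) = (14*-2, 9*-2) = (-28, -18)

(-28, -18)


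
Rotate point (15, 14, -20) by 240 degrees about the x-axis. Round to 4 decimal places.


x' = 15
y' = 14*cos(240) - -20*sin(240) = -24.3205
z' = 14*sin(240) + -20*cos(240) = -2.1244

(15, -24.3205, -2.1244)


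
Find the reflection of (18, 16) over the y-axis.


Reflection across y-axis: (x, y) -> (-x, y)
(18, 16) -> (-18, 16)

(-18, 16)


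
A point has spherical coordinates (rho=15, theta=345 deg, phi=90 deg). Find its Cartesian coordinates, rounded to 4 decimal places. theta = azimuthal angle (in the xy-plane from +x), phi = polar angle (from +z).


x = 15 * sin(90) * cos(345) = 14.4889
y = 15 * sin(90) * sin(345) = -3.8823
z = 15 * cos(90) = 0

(14.4889, -3.8823, 0)


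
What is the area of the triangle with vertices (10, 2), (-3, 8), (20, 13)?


Area = |x1(y2-y3) + x2(y3-y1) + x3(y1-y2)| / 2
= |10*(8-13) + -3*(13-2) + 20*(2-8)| / 2
= 101.5

101.5


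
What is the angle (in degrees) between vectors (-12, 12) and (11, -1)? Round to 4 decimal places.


dot = -12*11 + 12*-1 = -144
|u| = 16.9706, |v| = 11.0454
cos(angle) = -0.7682
angle = 140.1944 degrees

140.1944 degrees


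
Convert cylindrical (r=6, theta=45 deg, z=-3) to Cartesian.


x = 6 * cos(45) = 4.2426
y = 6 * sin(45) = 4.2426
z = -3

(4.2426, 4.2426, -3)


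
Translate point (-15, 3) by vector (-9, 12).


Translation: (x+dx, y+dy) = (-15+-9, 3+12) = (-24, 15)

(-24, 15)


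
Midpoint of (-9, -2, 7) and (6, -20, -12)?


Midpoint = ((-9+6)/2, (-2+-20)/2, (7+-12)/2) = (-1.5, -11, -2.5)

(-1.5, -11, -2.5)


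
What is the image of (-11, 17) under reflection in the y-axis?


Reflection across y-axis: (x, y) -> (-x, y)
(-11, 17) -> (11, 17)

(11, 17)


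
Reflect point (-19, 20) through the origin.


Reflection through origin: (x, y) -> (-x, -y)
(-19, 20) -> (19, -20)

(19, -20)


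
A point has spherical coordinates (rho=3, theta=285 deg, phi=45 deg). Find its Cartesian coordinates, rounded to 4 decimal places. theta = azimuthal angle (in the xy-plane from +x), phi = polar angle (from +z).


x = 3 * sin(45) * cos(285) = 0.549
y = 3 * sin(45) * sin(285) = -2.049
z = 3 * cos(45) = 2.1213

(0.549, -2.049, 2.1213)


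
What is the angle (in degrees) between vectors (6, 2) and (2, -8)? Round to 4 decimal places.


dot = 6*2 + 2*-8 = -4
|u| = 6.3246, |v| = 8.2462
cos(angle) = -0.0767
angle = 94.3987 degrees

94.3987 degrees


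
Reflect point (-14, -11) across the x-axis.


Reflection across x-axis: (x, y) -> (x, -y)
(-14, -11) -> (-14, 11)

(-14, 11)


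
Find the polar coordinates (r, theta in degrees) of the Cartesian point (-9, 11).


r = sqrt((-9)^2 + 11^2) = 14.2127
theta = atan2(11, -9) = 129.2894 degrees

r = 14.2127, theta = 129.2894 degrees


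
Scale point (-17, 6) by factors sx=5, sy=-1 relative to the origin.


Scaling: (x*sx, y*sy) = (-17*5, 6*-1) = (-85, -6)

(-85, -6)


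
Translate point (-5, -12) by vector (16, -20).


Translation: (x+dx, y+dy) = (-5+16, -12+-20) = (11, -32)

(11, -32)


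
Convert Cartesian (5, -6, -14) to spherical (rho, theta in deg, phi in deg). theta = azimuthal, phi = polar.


rho = sqrt(5^2 + (-6)^2 + (-14)^2) = 16.0312
theta = atan2(-6, 5) = 309.8056 deg
phi = acos(-14/16.0312) = 150.8439 deg

rho = 16.0312, theta = 309.8056 deg, phi = 150.8439 deg


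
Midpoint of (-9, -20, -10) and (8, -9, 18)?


Midpoint = ((-9+8)/2, (-20+-9)/2, (-10+18)/2) = (-0.5, -14.5, 4)

(-0.5, -14.5, 4)
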